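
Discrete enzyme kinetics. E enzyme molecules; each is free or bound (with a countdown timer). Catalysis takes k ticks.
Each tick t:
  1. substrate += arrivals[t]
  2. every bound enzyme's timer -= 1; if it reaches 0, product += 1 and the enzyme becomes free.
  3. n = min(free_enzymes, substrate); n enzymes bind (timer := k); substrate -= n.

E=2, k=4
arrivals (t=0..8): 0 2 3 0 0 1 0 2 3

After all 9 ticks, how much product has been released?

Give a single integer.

t=0: arr=0 -> substrate=0 bound=0 product=0
t=1: arr=2 -> substrate=0 bound=2 product=0
t=2: arr=3 -> substrate=3 bound=2 product=0
t=3: arr=0 -> substrate=3 bound=2 product=0
t=4: arr=0 -> substrate=3 bound=2 product=0
t=5: arr=1 -> substrate=2 bound=2 product=2
t=6: arr=0 -> substrate=2 bound=2 product=2
t=7: arr=2 -> substrate=4 bound=2 product=2
t=8: arr=3 -> substrate=7 bound=2 product=2

Answer: 2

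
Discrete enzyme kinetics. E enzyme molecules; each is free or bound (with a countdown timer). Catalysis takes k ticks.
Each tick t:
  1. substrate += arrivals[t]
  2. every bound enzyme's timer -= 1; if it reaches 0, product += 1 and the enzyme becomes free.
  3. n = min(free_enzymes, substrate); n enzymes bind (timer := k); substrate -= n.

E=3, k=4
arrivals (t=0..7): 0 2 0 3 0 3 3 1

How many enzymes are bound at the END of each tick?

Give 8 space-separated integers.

Answer: 0 2 2 3 3 3 3 3

Derivation:
t=0: arr=0 -> substrate=0 bound=0 product=0
t=1: arr=2 -> substrate=0 bound=2 product=0
t=2: arr=0 -> substrate=0 bound=2 product=0
t=3: arr=3 -> substrate=2 bound=3 product=0
t=4: arr=0 -> substrate=2 bound=3 product=0
t=5: arr=3 -> substrate=3 bound=3 product=2
t=6: arr=3 -> substrate=6 bound=3 product=2
t=7: arr=1 -> substrate=6 bound=3 product=3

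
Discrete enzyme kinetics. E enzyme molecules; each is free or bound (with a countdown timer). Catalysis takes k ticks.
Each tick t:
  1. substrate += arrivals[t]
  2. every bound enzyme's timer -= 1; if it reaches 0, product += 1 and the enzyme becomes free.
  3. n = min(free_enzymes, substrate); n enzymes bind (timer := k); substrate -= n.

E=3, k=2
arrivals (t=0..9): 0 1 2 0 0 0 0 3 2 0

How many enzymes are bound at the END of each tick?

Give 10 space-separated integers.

t=0: arr=0 -> substrate=0 bound=0 product=0
t=1: arr=1 -> substrate=0 bound=1 product=0
t=2: arr=2 -> substrate=0 bound=3 product=0
t=3: arr=0 -> substrate=0 bound=2 product=1
t=4: arr=0 -> substrate=0 bound=0 product=3
t=5: arr=0 -> substrate=0 bound=0 product=3
t=6: arr=0 -> substrate=0 bound=0 product=3
t=7: arr=3 -> substrate=0 bound=3 product=3
t=8: arr=2 -> substrate=2 bound=3 product=3
t=9: arr=0 -> substrate=0 bound=2 product=6

Answer: 0 1 3 2 0 0 0 3 3 2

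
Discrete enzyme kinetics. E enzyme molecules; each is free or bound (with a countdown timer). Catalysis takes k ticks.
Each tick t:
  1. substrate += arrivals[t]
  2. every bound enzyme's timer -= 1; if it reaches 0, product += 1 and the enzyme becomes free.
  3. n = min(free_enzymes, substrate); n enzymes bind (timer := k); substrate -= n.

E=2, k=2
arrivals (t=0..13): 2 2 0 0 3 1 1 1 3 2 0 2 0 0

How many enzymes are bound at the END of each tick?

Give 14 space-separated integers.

t=0: arr=2 -> substrate=0 bound=2 product=0
t=1: arr=2 -> substrate=2 bound=2 product=0
t=2: arr=0 -> substrate=0 bound=2 product=2
t=3: arr=0 -> substrate=0 bound=2 product=2
t=4: arr=3 -> substrate=1 bound=2 product=4
t=5: arr=1 -> substrate=2 bound=2 product=4
t=6: arr=1 -> substrate=1 bound=2 product=6
t=7: arr=1 -> substrate=2 bound=2 product=6
t=8: arr=3 -> substrate=3 bound=2 product=8
t=9: arr=2 -> substrate=5 bound=2 product=8
t=10: arr=0 -> substrate=3 bound=2 product=10
t=11: arr=2 -> substrate=5 bound=2 product=10
t=12: arr=0 -> substrate=3 bound=2 product=12
t=13: arr=0 -> substrate=3 bound=2 product=12

Answer: 2 2 2 2 2 2 2 2 2 2 2 2 2 2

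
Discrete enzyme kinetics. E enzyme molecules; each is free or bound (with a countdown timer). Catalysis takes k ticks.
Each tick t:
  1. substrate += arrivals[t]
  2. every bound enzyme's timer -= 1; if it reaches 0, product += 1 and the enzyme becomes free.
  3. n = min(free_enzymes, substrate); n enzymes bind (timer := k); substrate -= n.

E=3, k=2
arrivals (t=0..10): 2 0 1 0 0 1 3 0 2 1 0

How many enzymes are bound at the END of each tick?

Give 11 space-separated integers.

Answer: 2 2 1 1 0 1 3 3 3 3 1

Derivation:
t=0: arr=2 -> substrate=0 bound=2 product=0
t=1: arr=0 -> substrate=0 bound=2 product=0
t=2: arr=1 -> substrate=0 bound=1 product=2
t=3: arr=0 -> substrate=0 bound=1 product=2
t=4: arr=0 -> substrate=0 bound=0 product=3
t=5: arr=1 -> substrate=0 bound=1 product=3
t=6: arr=3 -> substrate=1 bound=3 product=3
t=7: arr=0 -> substrate=0 bound=3 product=4
t=8: arr=2 -> substrate=0 bound=3 product=6
t=9: arr=1 -> substrate=0 bound=3 product=7
t=10: arr=0 -> substrate=0 bound=1 product=9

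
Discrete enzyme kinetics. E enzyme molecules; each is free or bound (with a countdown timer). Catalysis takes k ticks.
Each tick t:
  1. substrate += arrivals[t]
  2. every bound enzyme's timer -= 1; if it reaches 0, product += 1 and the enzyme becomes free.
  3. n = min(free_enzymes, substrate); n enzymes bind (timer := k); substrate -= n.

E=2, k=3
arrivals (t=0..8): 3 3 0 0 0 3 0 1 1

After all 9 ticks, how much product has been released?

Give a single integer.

t=0: arr=3 -> substrate=1 bound=2 product=0
t=1: arr=3 -> substrate=4 bound=2 product=0
t=2: arr=0 -> substrate=4 bound=2 product=0
t=3: arr=0 -> substrate=2 bound=2 product=2
t=4: arr=0 -> substrate=2 bound=2 product=2
t=5: arr=3 -> substrate=5 bound=2 product=2
t=6: arr=0 -> substrate=3 bound=2 product=4
t=7: arr=1 -> substrate=4 bound=2 product=4
t=8: arr=1 -> substrate=5 bound=2 product=4

Answer: 4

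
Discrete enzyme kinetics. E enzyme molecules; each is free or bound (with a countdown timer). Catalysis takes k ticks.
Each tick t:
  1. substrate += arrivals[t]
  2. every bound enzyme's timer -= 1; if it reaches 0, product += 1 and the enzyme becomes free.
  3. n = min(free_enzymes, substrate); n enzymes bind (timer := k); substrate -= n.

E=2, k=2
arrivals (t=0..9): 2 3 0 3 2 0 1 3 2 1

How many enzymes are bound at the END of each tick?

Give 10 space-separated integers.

Answer: 2 2 2 2 2 2 2 2 2 2

Derivation:
t=0: arr=2 -> substrate=0 bound=2 product=0
t=1: arr=3 -> substrate=3 bound=2 product=0
t=2: arr=0 -> substrate=1 bound=2 product=2
t=3: arr=3 -> substrate=4 bound=2 product=2
t=4: arr=2 -> substrate=4 bound=2 product=4
t=5: arr=0 -> substrate=4 bound=2 product=4
t=6: arr=1 -> substrate=3 bound=2 product=6
t=7: arr=3 -> substrate=6 bound=2 product=6
t=8: arr=2 -> substrate=6 bound=2 product=8
t=9: arr=1 -> substrate=7 bound=2 product=8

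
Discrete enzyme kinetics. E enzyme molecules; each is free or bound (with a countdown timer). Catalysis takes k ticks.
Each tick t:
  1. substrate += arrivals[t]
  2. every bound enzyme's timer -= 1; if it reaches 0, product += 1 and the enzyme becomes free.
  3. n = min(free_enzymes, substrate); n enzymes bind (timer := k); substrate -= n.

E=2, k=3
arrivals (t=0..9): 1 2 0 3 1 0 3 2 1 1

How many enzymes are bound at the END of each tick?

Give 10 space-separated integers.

Answer: 1 2 2 2 2 2 2 2 2 2

Derivation:
t=0: arr=1 -> substrate=0 bound=1 product=0
t=1: arr=2 -> substrate=1 bound=2 product=0
t=2: arr=0 -> substrate=1 bound=2 product=0
t=3: arr=3 -> substrate=3 bound=2 product=1
t=4: arr=1 -> substrate=3 bound=2 product=2
t=5: arr=0 -> substrate=3 bound=2 product=2
t=6: arr=3 -> substrate=5 bound=2 product=3
t=7: arr=2 -> substrate=6 bound=2 product=4
t=8: arr=1 -> substrate=7 bound=2 product=4
t=9: arr=1 -> substrate=7 bound=2 product=5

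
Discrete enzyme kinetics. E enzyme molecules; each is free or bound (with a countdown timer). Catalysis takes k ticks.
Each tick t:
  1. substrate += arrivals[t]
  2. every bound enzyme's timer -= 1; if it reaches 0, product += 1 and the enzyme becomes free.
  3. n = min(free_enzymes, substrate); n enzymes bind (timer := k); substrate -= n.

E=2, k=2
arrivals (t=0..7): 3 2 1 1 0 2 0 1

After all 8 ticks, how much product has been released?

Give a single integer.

Answer: 6

Derivation:
t=0: arr=3 -> substrate=1 bound=2 product=0
t=1: arr=2 -> substrate=3 bound=2 product=0
t=2: arr=1 -> substrate=2 bound=2 product=2
t=3: arr=1 -> substrate=3 bound=2 product=2
t=4: arr=0 -> substrate=1 bound=2 product=4
t=5: arr=2 -> substrate=3 bound=2 product=4
t=6: arr=0 -> substrate=1 bound=2 product=6
t=7: arr=1 -> substrate=2 bound=2 product=6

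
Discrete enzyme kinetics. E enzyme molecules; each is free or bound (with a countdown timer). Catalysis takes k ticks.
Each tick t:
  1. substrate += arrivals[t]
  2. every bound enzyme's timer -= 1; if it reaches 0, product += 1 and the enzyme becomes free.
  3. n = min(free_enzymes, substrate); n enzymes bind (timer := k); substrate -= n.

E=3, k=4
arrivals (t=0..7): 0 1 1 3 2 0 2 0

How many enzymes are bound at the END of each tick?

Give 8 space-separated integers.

Answer: 0 1 2 3 3 3 3 3

Derivation:
t=0: arr=0 -> substrate=0 bound=0 product=0
t=1: arr=1 -> substrate=0 bound=1 product=0
t=2: arr=1 -> substrate=0 bound=2 product=0
t=3: arr=3 -> substrate=2 bound=3 product=0
t=4: arr=2 -> substrate=4 bound=3 product=0
t=5: arr=0 -> substrate=3 bound=3 product=1
t=6: arr=2 -> substrate=4 bound=3 product=2
t=7: arr=0 -> substrate=3 bound=3 product=3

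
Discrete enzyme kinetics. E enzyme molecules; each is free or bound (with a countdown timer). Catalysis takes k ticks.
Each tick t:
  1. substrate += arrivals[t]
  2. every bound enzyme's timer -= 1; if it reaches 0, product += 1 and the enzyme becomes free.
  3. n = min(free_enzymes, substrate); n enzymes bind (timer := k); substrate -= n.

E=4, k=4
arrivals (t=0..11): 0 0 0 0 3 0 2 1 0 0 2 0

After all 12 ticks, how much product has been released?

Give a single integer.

t=0: arr=0 -> substrate=0 bound=0 product=0
t=1: arr=0 -> substrate=0 bound=0 product=0
t=2: arr=0 -> substrate=0 bound=0 product=0
t=3: arr=0 -> substrate=0 bound=0 product=0
t=4: arr=3 -> substrate=0 bound=3 product=0
t=5: arr=0 -> substrate=0 bound=3 product=0
t=6: arr=2 -> substrate=1 bound=4 product=0
t=7: arr=1 -> substrate=2 bound=4 product=0
t=8: arr=0 -> substrate=0 bound=3 product=3
t=9: arr=0 -> substrate=0 bound=3 product=3
t=10: arr=2 -> substrate=0 bound=4 product=4
t=11: arr=0 -> substrate=0 bound=4 product=4

Answer: 4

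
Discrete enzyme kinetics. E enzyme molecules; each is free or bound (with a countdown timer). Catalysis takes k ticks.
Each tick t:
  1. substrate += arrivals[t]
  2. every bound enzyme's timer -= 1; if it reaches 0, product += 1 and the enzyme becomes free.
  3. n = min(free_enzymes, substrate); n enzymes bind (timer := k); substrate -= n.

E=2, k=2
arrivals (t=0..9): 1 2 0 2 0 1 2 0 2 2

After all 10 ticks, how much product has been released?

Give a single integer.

t=0: arr=1 -> substrate=0 bound=1 product=0
t=1: arr=2 -> substrate=1 bound=2 product=0
t=2: arr=0 -> substrate=0 bound=2 product=1
t=3: arr=2 -> substrate=1 bound=2 product=2
t=4: arr=0 -> substrate=0 bound=2 product=3
t=5: arr=1 -> substrate=0 bound=2 product=4
t=6: arr=2 -> substrate=1 bound=2 product=5
t=7: arr=0 -> substrate=0 bound=2 product=6
t=8: arr=2 -> substrate=1 bound=2 product=7
t=9: arr=2 -> substrate=2 bound=2 product=8

Answer: 8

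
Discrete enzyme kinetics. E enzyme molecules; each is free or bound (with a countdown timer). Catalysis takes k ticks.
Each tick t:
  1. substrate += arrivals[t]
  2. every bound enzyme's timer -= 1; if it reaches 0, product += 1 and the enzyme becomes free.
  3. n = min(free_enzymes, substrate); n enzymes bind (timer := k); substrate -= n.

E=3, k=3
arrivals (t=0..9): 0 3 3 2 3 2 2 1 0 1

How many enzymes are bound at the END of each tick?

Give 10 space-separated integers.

Answer: 0 3 3 3 3 3 3 3 3 3

Derivation:
t=0: arr=0 -> substrate=0 bound=0 product=0
t=1: arr=3 -> substrate=0 bound=3 product=0
t=2: arr=3 -> substrate=3 bound=3 product=0
t=3: arr=2 -> substrate=5 bound=3 product=0
t=4: arr=3 -> substrate=5 bound=3 product=3
t=5: arr=2 -> substrate=7 bound=3 product=3
t=6: arr=2 -> substrate=9 bound=3 product=3
t=7: arr=1 -> substrate=7 bound=3 product=6
t=8: arr=0 -> substrate=7 bound=3 product=6
t=9: arr=1 -> substrate=8 bound=3 product=6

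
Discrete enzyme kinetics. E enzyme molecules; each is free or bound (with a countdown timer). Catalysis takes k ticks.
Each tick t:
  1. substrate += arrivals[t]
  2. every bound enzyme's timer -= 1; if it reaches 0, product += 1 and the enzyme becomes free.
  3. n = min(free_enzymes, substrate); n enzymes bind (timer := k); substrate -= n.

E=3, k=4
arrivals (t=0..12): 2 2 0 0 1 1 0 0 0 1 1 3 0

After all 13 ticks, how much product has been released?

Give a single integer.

Answer: 6

Derivation:
t=0: arr=2 -> substrate=0 bound=2 product=0
t=1: arr=2 -> substrate=1 bound=3 product=0
t=2: arr=0 -> substrate=1 bound=3 product=0
t=3: arr=0 -> substrate=1 bound=3 product=0
t=4: arr=1 -> substrate=0 bound=3 product=2
t=5: arr=1 -> substrate=0 bound=3 product=3
t=6: arr=0 -> substrate=0 bound=3 product=3
t=7: arr=0 -> substrate=0 bound=3 product=3
t=8: arr=0 -> substrate=0 bound=1 product=5
t=9: arr=1 -> substrate=0 bound=1 product=6
t=10: arr=1 -> substrate=0 bound=2 product=6
t=11: arr=3 -> substrate=2 bound=3 product=6
t=12: arr=0 -> substrate=2 bound=3 product=6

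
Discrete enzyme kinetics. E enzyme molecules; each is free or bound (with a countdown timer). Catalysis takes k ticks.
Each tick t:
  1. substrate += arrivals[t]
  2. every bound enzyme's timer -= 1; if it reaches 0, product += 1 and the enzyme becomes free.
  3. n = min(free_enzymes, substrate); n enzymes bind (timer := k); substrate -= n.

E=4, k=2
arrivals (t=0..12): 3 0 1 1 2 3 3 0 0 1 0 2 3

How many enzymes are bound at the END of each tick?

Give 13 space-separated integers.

t=0: arr=3 -> substrate=0 bound=3 product=0
t=1: arr=0 -> substrate=0 bound=3 product=0
t=2: arr=1 -> substrate=0 bound=1 product=3
t=3: arr=1 -> substrate=0 bound=2 product=3
t=4: arr=2 -> substrate=0 bound=3 product=4
t=5: arr=3 -> substrate=1 bound=4 product=5
t=6: arr=3 -> substrate=2 bound=4 product=7
t=7: arr=0 -> substrate=0 bound=4 product=9
t=8: arr=0 -> substrate=0 bound=2 product=11
t=9: arr=1 -> substrate=0 bound=1 product=13
t=10: arr=0 -> substrate=0 bound=1 product=13
t=11: arr=2 -> substrate=0 bound=2 product=14
t=12: arr=3 -> substrate=1 bound=4 product=14

Answer: 3 3 1 2 3 4 4 4 2 1 1 2 4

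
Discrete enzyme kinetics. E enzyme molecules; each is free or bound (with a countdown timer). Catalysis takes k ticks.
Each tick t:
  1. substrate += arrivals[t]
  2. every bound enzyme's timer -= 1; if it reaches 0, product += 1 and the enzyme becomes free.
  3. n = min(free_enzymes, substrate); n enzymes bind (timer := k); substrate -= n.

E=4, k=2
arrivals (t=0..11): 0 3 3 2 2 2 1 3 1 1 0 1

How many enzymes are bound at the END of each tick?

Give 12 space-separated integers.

Answer: 0 3 4 4 4 4 4 4 4 3 2 1

Derivation:
t=0: arr=0 -> substrate=0 bound=0 product=0
t=1: arr=3 -> substrate=0 bound=3 product=0
t=2: arr=3 -> substrate=2 bound=4 product=0
t=3: arr=2 -> substrate=1 bound=4 product=3
t=4: arr=2 -> substrate=2 bound=4 product=4
t=5: arr=2 -> substrate=1 bound=4 product=7
t=6: arr=1 -> substrate=1 bound=4 product=8
t=7: arr=3 -> substrate=1 bound=4 product=11
t=8: arr=1 -> substrate=1 bound=4 product=12
t=9: arr=1 -> substrate=0 bound=3 product=15
t=10: arr=0 -> substrate=0 bound=2 product=16
t=11: arr=1 -> substrate=0 bound=1 product=18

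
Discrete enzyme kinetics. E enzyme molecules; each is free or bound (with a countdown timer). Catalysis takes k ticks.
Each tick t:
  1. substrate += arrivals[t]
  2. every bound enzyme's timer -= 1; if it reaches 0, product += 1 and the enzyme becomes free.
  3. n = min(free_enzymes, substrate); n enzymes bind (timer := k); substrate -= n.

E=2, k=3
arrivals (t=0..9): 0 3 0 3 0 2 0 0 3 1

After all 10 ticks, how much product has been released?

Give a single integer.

Answer: 4

Derivation:
t=0: arr=0 -> substrate=0 bound=0 product=0
t=1: arr=3 -> substrate=1 bound=2 product=0
t=2: arr=0 -> substrate=1 bound=2 product=0
t=3: arr=3 -> substrate=4 bound=2 product=0
t=4: arr=0 -> substrate=2 bound=2 product=2
t=5: arr=2 -> substrate=4 bound=2 product=2
t=6: arr=0 -> substrate=4 bound=2 product=2
t=7: arr=0 -> substrate=2 bound=2 product=4
t=8: arr=3 -> substrate=5 bound=2 product=4
t=9: arr=1 -> substrate=6 bound=2 product=4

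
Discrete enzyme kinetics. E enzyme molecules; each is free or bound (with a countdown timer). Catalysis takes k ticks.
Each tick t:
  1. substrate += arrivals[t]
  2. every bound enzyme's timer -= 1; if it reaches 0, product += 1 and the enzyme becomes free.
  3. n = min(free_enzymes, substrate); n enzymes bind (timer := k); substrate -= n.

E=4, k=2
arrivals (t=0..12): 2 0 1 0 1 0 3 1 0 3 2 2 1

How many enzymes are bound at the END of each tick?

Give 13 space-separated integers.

Answer: 2 2 1 1 1 1 3 4 1 3 4 4 4

Derivation:
t=0: arr=2 -> substrate=0 bound=2 product=0
t=1: arr=0 -> substrate=0 bound=2 product=0
t=2: arr=1 -> substrate=0 bound=1 product=2
t=3: arr=0 -> substrate=0 bound=1 product=2
t=4: arr=1 -> substrate=0 bound=1 product=3
t=5: arr=0 -> substrate=0 bound=1 product=3
t=6: arr=3 -> substrate=0 bound=3 product=4
t=7: arr=1 -> substrate=0 bound=4 product=4
t=8: arr=0 -> substrate=0 bound=1 product=7
t=9: arr=3 -> substrate=0 bound=3 product=8
t=10: arr=2 -> substrate=1 bound=4 product=8
t=11: arr=2 -> substrate=0 bound=4 product=11
t=12: arr=1 -> substrate=0 bound=4 product=12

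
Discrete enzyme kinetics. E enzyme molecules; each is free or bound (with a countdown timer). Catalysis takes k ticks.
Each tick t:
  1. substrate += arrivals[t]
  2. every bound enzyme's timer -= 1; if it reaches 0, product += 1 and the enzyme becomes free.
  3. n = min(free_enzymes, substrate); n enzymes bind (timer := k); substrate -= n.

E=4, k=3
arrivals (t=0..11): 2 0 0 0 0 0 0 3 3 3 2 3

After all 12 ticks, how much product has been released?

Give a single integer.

Answer: 6

Derivation:
t=0: arr=2 -> substrate=0 bound=2 product=0
t=1: arr=0 -> substrate=0 bound=2 product=0
t=2: arr=0 -> substrate=0 bound=2 product=0
t=3: arr=0 -> substrate=0 bound=0 product=2
t=4: arr=0 -> substrate=0 bound=0 product=2
t=5: arr=0 -> substrate=0 bound=0 product=2
t=6: arr=0 -> substrate=0 bound=0 product=2
t=7: arr=3 -> substrate=0 bound=3 product=2
t=8: arr=3 -> substrate=2 bound=4 product=2
t=9: arr=3 -> substrate=5 bound=4 product=2
t=10: arr=2 -> substrate=4 bound=4 product=5
t=11: arr=3 -> substrate=6 bound=4 product=6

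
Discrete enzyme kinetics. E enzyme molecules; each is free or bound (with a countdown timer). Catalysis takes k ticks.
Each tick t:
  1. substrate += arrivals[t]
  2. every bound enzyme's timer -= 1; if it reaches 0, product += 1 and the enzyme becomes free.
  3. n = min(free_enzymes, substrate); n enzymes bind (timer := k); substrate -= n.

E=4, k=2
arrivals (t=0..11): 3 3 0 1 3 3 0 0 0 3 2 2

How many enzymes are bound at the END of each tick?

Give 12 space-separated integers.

t=0: arr=3 -> substrate=0 bound=3 product=0
t=1: arr=3 -> substrate=2 bound=4 product=0
t=2: arr=0 -> substrate=0 bound=3 product=3
t=3: arr=1 -> substrate=0 bound=3 product=4
t=4: arr=3 -> substrate=0 bound=4 product=6
t=5: arr=3 -> substrate=2 bound=4 product=7
t=6: arr=0 -> substrate=0 bound=3 product=10
t=7: arr=0 -> substrate=0 bound=2 product=11
t=8: arr=0 -> substrate=0 bound=0 product=13
t=9: arr=3 -> substrate=0 bound=3 product=13
t=10: arr=2 -> substrate=1 bound=4 product=13
t=11: arr=2 -> substrate=0 bound=4 product=16

Answer: 3 4 3 3 4 4 3 2 0 3 4 4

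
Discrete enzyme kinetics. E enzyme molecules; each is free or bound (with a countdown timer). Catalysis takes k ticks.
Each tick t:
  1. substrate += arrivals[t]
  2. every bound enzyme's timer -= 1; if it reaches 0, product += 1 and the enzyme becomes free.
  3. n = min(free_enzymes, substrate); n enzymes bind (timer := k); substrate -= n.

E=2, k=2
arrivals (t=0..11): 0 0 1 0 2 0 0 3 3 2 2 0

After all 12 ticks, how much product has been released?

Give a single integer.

Answer: 7

Derivation:
t=0: arr=0 -> substrate=0 bound=0 product=0
t=1: arr=0 -> substrate=0 bound=0 product=0
t=2: arr=1 -> substrate=0 bound=1 product=0
t=3: arr=0 -> substrate=0 bound=1 product=0
t=4: arr=2 -> substrate=0 bound=2 product=1
t=5: arr=0 -> substrate=0 bound=2 product=1
t=6: arr=0 -> substrate=0 bound=0 product=3
t=7: arr=3 -> substrate=1 bound=2 product=3
t=8: arr=3 -> substrate=4 bound=2 product=3
t=9: arr=2 -> substrate=4 bound=2 product=5
t=10: arr=2 -> substrate=6 bound=2 product=5
t=11: arr=0 -> substrate=4 bound=2 product=7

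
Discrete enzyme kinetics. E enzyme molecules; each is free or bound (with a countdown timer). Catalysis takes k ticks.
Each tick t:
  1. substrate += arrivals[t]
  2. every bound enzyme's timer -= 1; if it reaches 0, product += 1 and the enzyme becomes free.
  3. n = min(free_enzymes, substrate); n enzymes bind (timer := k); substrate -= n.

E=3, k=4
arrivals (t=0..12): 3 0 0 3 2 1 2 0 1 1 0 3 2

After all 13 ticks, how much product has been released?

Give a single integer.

t=0: arr=3 -> substrate=0 bound=3 product=0
t=1: arr=0 -> substrate=0 bound=3 product=0
t=2: arr=0 -> substrate=0 bound=3 product=0
t=3: arr=3 -> substrate=3 bound=3 product=0
t=4: arr=2 -> substrate=2 bound=3 product=3
t=5: arr=1 -> substrate=3 bound=3 product=3
t=6: arr=2 -> substrate=5 bound=3 product=3
t=7: arr=0 -> substrate=5 bound=3 product=3
t=8: arr=1 -> substrate=3 bound=3 product=6
t=9: arr=1 -> substrate=4 bound=3 product=6
t=10: arr=0 -> substrate=4 bound=3 product=6
t=11: arr=3 -> substrate=7 bound=3 product=6
t=12: arr=2 -> substrate=6 bound=3 product=9

Answer: 9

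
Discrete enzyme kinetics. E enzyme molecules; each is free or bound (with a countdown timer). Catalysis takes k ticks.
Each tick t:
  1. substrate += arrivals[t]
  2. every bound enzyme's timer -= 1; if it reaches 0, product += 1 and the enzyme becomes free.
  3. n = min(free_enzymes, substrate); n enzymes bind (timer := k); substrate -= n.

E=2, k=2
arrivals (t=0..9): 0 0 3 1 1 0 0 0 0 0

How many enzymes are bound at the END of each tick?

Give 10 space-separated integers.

Answer: 0 0 2 2 2 2 1 1 0 0

Derivation:
t=0: arr=0 -> substrate=0 bound=0 product=0
t=1: arr=0 -> substrate=0 bound=0 product=0
t=2: arr=3 -> substrate=1 bound=2 product=0
t=3: arr=1 -> substrate=2 bound=2 product=0
t=4: arr=1 -> substrate=1 bound=2 product=2
t=5: arr=0 -> substrate=1 bound=2 product=2
t=6: arr=0 -> substrate=0 bound=1 product=4
t=7: arr=0 -> substrate=0 bound=1 product=4
t=8: arr=0 -> substrate=0 bound=0 product=5
t=9: arr=0 -> substrate=0 bound=0 product=5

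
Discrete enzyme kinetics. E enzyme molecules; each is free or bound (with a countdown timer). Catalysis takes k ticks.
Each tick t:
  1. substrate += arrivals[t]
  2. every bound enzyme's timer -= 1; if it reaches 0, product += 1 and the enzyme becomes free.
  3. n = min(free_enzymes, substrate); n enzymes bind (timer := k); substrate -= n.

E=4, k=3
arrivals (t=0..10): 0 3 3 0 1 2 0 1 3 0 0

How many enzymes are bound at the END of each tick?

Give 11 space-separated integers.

Answer: 0 3 4 4 4 4 4 3 4 4 3

Derivation:
t=0: arr=0 -> substrate=0 bound=0 product=0
t=1: arr=3 -> substrate=0 bound=3 product=0
t=2: arr=3 -> substrate=2 bound=4 product=0
t=3: arr=0 -> substrate=2 bound=4 product=0
t=4: arr=1 -> substrate=0 bound=4 product=3
t=5: arr=2 -> substrate=1 bound=4 product=4
t=6: arr=0 -> substrate=1 bound=4 product=4
t=7: arr=1 -> substrate=0 bound=3 product=7
t=8: arr=3 -> substrate=1 bound=4 product=8
t=9: arr=0 -> substrate=1 bound=4 product=8
t=10: arr=0 -> substrate=0 bound=3 product=10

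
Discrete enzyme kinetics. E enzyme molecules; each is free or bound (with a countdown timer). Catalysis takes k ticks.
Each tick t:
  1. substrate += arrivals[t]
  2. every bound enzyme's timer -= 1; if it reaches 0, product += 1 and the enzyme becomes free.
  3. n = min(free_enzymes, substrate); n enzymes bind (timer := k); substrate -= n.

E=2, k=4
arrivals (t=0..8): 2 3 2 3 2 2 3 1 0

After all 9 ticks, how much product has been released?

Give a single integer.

Answer: 4

Derivation:
t=0: arr=2 -> substrate=0 bound=2 product=0
t=1: arr=3 -> substrate=3 bound=2 product=0
t=2: arr=2 -> substrate=5 bound=2 product=0
t=3: arr=3 -> substrate=8 bound=2 product=0
t=4: arr=2 -> substrate=8 bound=2 product=2
t=5: arr=2 -> substrate=10 bound=2 product=2
t=6: arr=3 -> substrate=13 bound=2 product=2
t=7: arr=1 -> substrate=14 bound=2 product=2
t=8: arr=0 -> substrate=12 bound=2 product=4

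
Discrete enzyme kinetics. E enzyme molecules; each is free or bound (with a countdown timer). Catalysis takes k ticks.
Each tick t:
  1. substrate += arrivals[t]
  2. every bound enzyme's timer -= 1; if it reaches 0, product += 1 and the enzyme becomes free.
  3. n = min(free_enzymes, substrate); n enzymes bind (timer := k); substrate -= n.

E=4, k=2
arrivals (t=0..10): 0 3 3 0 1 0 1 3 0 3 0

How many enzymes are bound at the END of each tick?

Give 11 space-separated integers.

Answer: 0 3 4 3 3 1 1 4 3 3 3

Derivation:
t=0: arr=0 -> substrate=0 bound=0 product=0
t=1: arr=3 -> substrate=0 bound=3 product=0
t=2: arr=3 -> substrate=2 bound=4 product=0
t=3: arr=0 -> substrate=0 bound=3 product=3
t=4: arr=1 -> substrate=0 bound=3 product=4
t=5: arr=0 -> substrate=0 bound=1 product=6
t=6: arr=1 -> substrate=0 bound=1 product=7
t=7: arr=3 -> substrate=0 bound=4 product=7
t=8: arr=0 -> substrate=0 bound=3 product=8
t=9: arr=3 -> substrate=0 bound=3 product=11
t=10: arr=0 -> substrate=0 bound=3 product=11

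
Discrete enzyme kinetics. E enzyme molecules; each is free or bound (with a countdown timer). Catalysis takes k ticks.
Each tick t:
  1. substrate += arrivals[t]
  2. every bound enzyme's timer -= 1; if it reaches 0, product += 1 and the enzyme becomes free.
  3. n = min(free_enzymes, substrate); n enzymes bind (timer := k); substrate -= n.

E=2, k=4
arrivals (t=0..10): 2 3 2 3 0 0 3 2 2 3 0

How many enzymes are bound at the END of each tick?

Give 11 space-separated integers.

t=0: arr=2 -> substrate=0 bound=2 product=0
t=1: arr=3 -> substrate=3 bound=2 product=0
t=2: arr=2 -> substrate=5 bound=2 product=0
t=3: arr=3 -> substrate=8 bound=2 product=0
t=4: arr=0 -> substrate=6 bound=2 product=2
t=5: arr=0 -> substrate=6 bound=2 product=2
t=6: arr=3 -> substrate=9 bound=2 product=2
t=7: arr=2 -> substrate=11 bound=2 product=2
t=8: arr=2 -> substrate=11 bound=2 product=4
t=9: arr=3 -> substrate=14 bound=2 product=4
t=10: arr=0 -> substrate=14 bound=2 product=4

Answer: 2 2 2 2 2 2 2 2 2 2 2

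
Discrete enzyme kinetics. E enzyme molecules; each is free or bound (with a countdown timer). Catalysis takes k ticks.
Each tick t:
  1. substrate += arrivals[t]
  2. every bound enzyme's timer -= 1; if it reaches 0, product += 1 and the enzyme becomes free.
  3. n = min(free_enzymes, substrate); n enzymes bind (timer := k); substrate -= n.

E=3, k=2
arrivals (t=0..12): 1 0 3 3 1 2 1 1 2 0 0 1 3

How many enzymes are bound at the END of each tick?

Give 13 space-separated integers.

Answer: 1 1 3 3 3 3 3 3 3 3 1 2 3

Derivation:
t=0: arr=1 -> substrate=0 bound=1 product=0
t=1: arr=0 -> substrate=0 bound=1 product=0
t=2: arr=3 -> substrate=0 bound=3 product=1
t=3: arr=3 -> substrate=3 bound=3 product=1
t=4: arr=1 -> substrate=1 bound=3 product=4
t=5: arr=2 -> substrate=3 bound=3 product=4
t=6: arr=1 -> substrate=1 bound=3 product=7
t=7: arr=1 -> substrate=2 bound=3 product=7
t=8: arr=2 -> substrate=1 bound=3 product=10
t=9: arr=0 -> substrate=1 bound=3 product=10
t=10: arr=0 -> substrate=0 bound=1 product=13
t=11: arr=1 -> substrate=0 bound=2 product=13
t=12: arr=3 -> substrate=1 bound=3 product=14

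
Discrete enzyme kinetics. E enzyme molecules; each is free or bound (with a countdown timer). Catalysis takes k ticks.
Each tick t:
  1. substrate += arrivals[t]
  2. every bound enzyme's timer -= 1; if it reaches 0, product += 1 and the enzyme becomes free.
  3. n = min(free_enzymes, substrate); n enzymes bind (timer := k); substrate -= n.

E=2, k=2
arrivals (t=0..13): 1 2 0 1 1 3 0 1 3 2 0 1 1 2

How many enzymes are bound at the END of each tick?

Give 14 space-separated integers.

Answer: 1 2 2 2 2 2 2 2 2 2 2 2 2 2

Derivation:
t=0: arr=1 -> substrate=0 bound=1 product=0
t=1: arr=2 -> substrate=1 bound=2 product=0
t=2: arr=0 -> substrate=0 bound=2 product=1
t=3: arr=1 -> substrate=0 bound=2 product=2
t=4: arr=1 -> substrate=0 bound=2 product=3
t=5: arr=3 -> substrate=2 bound=2 product=4
t=6: arr=0 -> substrate=1 bound=2 product=5
t=7: arr=1 -> substrate=1 bound=2 product=6
t=8: arr=3 -> substrate=3 bound=2 product=7
t=9: arr=2 -> substrate=4 bound=2 product=8
t=10: arr=0 -> substrate=3 bound=2 product=9
t=11: arr=1 -> substrate=3 bound=2 product=10
t=12: arr=1 -> substrate=3 bound=2 product=11
t=13: arr=2 -> substrate=4 bound=2 product=12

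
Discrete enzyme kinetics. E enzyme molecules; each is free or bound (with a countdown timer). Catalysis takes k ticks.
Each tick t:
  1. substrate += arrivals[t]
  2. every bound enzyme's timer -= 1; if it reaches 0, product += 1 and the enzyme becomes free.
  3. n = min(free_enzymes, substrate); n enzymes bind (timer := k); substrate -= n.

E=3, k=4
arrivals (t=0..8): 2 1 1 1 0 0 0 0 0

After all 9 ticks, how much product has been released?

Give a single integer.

Answer: 5

Derivation:
t=0: arr=2 -> substrate=0 bound=2 product=0
t=1: arr=1 -> substrate=0 bound=3 product=0
t=2: arr=1 -> substrate=1 bound=3 product=0
t=3: arr=1 -> substrate=2 bound=3 product=0
t=4: arr=0 -> substrate=0 bound=3 product=2
t=5: arr=0 -> substrate=0 bound=2 product=3
t=6: arr=0 -> substrate=0 bound=2 product=3
t=7: arr=0 -> substrate=0 bound=2 product=3
t=8: arr=0 -> substrate=0 bound=0 product=5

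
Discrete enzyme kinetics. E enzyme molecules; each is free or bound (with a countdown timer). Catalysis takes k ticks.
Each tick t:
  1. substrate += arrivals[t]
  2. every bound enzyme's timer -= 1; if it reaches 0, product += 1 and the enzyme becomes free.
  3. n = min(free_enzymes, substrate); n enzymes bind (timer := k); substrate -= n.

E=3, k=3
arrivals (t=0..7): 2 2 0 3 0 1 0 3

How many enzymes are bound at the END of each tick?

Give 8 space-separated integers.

t=0: arr=2 -> substrate=0 bound=2 product=0
t=1: arr=2 -> substrate=1 bound=3 product=0
t=2: arr=0 -> substrate=1 bound=3 product=0
t=3: arr=3 -> substrate=2 bound=3 product=2
t=4: arr=0 -> substrate=1 bound=3 product=3
t=5: arr=1 -> substrate=2 bound=3 product=3
t=6: arr=0 -> substrate=0 bound=3 product=5
t=7: arr=3 -> substrate=2 bound=3 product=6

Answer: 2 3 3 3 3 3 3 3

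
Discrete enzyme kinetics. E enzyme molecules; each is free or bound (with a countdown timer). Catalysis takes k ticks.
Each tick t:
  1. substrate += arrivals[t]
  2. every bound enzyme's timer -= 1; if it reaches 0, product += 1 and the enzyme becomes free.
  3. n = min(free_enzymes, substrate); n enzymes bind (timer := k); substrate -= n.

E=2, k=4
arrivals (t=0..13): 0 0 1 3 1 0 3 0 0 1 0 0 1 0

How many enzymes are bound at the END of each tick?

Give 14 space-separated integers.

t=0: arr=0 -> substrate=0 bound=0 product=0
t=1: arr=0 -> substrate=0 bound=0 product=0
t=2: arr=1 -> substrate=0 bound=1 product=0
t=3: arr=3 -> substrate=2 bound=2 product=0
t=4: arr=1 -> substrate=3 bound=2 product=0
t=5: arr=0 -> substrate=3 bound=2 product=0
t=6: arr=3 -> substrate=5 bound=2 product=1
t=7: arr=0 -> substrate=4 bound=2 product=2
t=8: arr=0 -> substrate=4 bound=2 product=2
t=9: arr=1 -> substrate=5 bound=2 product=2
t=10: arr=0 -> substrate=4 bound=2 product=3
t=11: arr=0 -> substrate=3 bound=2 product=4
t=12: arr=1 -> substrate=4 bound=2 product=4
t=13: arr=0 -> substrate=4 bound=2 product=4

Answer: 0 0 1 2 2 2 2 2 2 2 2 2 2 2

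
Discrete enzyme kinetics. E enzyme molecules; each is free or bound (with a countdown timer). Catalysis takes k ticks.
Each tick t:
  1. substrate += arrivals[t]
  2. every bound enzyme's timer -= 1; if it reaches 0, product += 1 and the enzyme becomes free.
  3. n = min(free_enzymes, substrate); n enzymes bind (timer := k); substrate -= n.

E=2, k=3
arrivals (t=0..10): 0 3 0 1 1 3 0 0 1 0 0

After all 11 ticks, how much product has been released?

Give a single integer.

Answer: 6

Derivation:
t=0: arr=0 -> substrate=0 bound=0 product=0
t=1: arr=3 -> substrate=1 bound=2 product=0
t=2: arr=0 -> substrate=1 bound=2 product=0
t=3: arr=1 -> substrate=2 bound=2 product=0
t=4: arr=1 -> substrate=1 bound=2 product=2
t=5: arr=3 -> substrate=4 bound=2 product=2
t=6: arr=0 -> substrate=4 bound=2 product=2
t=7: arr=0 -> substrate=2 bound=2 product=4
t=8: arr=1 -> substrate=3 bound=2 product=4
t=9: arr=0 -> substrate=3 bound=2 product=4
t=10: arr=0 -> substrate=1 bound=2 product=6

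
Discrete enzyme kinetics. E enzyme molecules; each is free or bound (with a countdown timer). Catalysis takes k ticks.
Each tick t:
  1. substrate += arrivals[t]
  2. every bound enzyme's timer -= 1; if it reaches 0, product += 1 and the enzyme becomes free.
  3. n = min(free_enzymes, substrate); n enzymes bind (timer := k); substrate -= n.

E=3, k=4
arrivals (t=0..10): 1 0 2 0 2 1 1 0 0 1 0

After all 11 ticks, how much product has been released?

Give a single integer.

t=0: arr=1 -> substrate=0 bound=1 product=0
t=1: arr=0 -> substrate=0 bound=1 product=0
t=2: arr=2 -> substrate=0 bound=3 product=0
t=3: arr=0 -> substrate=0 bound=3 product=0
t=4: arr=2 -> substrate=1 bound=3 product=1
t=5: arr=1 -> substrate=2 bound=3 product=1
t=6: arr=1 -> substrate=1 bound=3 product=3
t=7: arr=0 -> substrate=1 bound=3 product=3
t=8: arr=0 -> substrate=0 bound=3 product=4
t=9: arr=1 -> substrate=1 bound=3 product=4
t=10: arr=0 -> substrate=0 bound=2 product=6

Answer: 6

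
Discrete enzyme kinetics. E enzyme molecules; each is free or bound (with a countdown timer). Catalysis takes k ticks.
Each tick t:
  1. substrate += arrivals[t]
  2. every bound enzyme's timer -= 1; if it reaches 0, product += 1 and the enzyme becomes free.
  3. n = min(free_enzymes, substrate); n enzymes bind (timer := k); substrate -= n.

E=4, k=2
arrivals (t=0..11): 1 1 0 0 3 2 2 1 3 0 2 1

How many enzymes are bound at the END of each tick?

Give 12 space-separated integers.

t=0: arr=1 -> substrate=0 bound=1 product=0
t=1: arr=1 -> substrate=0 bound=2 product=0
t=2: arr=0 -> substrate=0 bound=1 product=1
t=3: arr=0 -> substrate=0 bound=0 product=2
t=4: arr=3 -> substrate=0 bound=3 product=2
t=5: arr=2 -> substrate=1 bound=4 product=2
t=6: arr=2 -> substrate=0 bound=4 product=5
t=7: arr=1 -> substrate=0 bound=4 product=6
t=8: arr=3 -> substrate=0 bound=4 product=9
t=9: arr=0 -> substrate=0 bound=3 product=10
t=10: arr=2 -> substrate=0 bound=2 product=13
t=11: arr=1 -> substrate=0 bound=3 product=13

Answer: 1 2 1 0 3 4 4 4 4 3 2 3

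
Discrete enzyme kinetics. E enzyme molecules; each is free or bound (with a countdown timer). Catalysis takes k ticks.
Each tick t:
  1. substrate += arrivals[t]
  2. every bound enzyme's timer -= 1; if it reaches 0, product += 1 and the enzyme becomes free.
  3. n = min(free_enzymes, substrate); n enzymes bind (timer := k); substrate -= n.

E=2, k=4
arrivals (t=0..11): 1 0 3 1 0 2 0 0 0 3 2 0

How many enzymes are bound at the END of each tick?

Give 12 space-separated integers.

t=0: arr=1 -> substrate=0 bound=1 product=0
t=1: arr=0 -> substrate=0 bound=1 product=0
t=2: arr=3 -> substrate=2 bound=2 product=0
t=3: arr=1 -> substrate=3 bound=2 product=0
t=4: arr=0 -> substrate=2 bound=2 product=1
t=5: arr=2 -> substrate=4 bound=2 product=1
t=6: arr=0 -> substrate=3 bound=2 product=2
t=7: arr=0 -> substrate=3 bound=2 product=2
t=8: arr=0 -> substrate=2 bound=2 product=3
t=9: arr=3 -> substrate=5 bound=2 product=3
t=10: arr=2 -> substrate=6 bound=2 product=4
t=11: arr=0 -> substrate=6 bound=2 product=4

Answer: 1 1 2 2 2 2 2 2 2 2 2 2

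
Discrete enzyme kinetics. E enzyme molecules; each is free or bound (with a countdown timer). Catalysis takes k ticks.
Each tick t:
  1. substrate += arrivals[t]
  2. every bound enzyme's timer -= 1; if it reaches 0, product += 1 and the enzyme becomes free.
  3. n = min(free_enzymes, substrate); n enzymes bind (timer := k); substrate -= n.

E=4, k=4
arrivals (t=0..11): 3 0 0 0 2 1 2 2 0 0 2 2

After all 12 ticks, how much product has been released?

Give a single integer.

t=0: arr=3 -> substrate=0 bound=3 product=0
t=1: arr=0 -> substrate=0 bound=3 product=0
t=2: arr=0 -> substrate=0 bound=3 product=0
t=3: arr=0 -> substrate=0 bound=3 product=0
t=4: arr=2 -> substrate=0 bound=2 product=3
t=5: arr=1 -> substrate=0 bound=3 product=3
t=6: arr=2 -> substrate=1 bound=4 product=3
t=7: arr=2 -> substrate=3 bound=4 product=3
t=8: arr=0 -> substrate=1 bound=4 product=5
t=9: arr=0 -> substrate=0 bound=4 product=6
t=10: arr=2 -> substrate=1 bound=4 product=7
t=11: arr=2 -> substrate=3 bound=4 product=7

Answer: 7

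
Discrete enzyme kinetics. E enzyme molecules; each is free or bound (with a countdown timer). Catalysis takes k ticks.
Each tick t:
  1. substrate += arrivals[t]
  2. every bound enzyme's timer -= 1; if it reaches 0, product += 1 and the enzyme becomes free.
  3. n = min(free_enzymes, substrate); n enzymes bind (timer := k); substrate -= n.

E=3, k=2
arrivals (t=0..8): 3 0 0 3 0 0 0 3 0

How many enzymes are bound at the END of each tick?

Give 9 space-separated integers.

Answer: 3 3 0 3 3 0 0 3 3

Derivation:
t=0: arr=3 -> substrate=0 bound=3 product=0
t=1: arr=0 -> substrate=0 bound=3 product=0
t=2: arr=0 -> substrate=0 bound=0 product=3
t=3: arr=3 -> substrate=0 bound=3 product=3
t=4: arr=0 -> substrate=0 bound=3 product=3
t=5: arr=0 -> substrate=0 bound=0 product=6
t=6: arr=0 -> substrate=0 bound=0 product=6
t=7: arr=3 -> substrate=0 bound=3 product=6
t=8: arr=0 -> substrate=0 bound=3 product=6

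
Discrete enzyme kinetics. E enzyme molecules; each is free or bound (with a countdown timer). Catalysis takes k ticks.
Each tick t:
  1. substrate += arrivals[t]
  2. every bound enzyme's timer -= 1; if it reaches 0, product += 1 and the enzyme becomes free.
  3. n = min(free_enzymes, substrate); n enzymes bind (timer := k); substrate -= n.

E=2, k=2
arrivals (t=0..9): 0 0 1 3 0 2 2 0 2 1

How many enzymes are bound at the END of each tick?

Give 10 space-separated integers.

t=0: arr=0 -> substrate=0 bound=0 product=0
t=1: arr=0 -> substrate=0 bound=0 product=0
t=2: arr=1 -> substrate=0 bound=1 product=0
t=3: arr=3 -> substrate=2 bound=2 product=0
t=4: arr=0 -> substrate=1 bound=2 product=1
t=5: arr=2 -> substrate=2 bound=2 product=2
t=6: arr=2 -> substrate=3 bound=2 product=3
t=7: arr=0 -> substrate=2 bound=2 product=4
t=8: arr=2 -> substrate=3 bound=2 product=5
t=9: arr=1 -> substrate=3 bound=2 product=6

Answer: 0 0 1 2 2 2 2 2 2 2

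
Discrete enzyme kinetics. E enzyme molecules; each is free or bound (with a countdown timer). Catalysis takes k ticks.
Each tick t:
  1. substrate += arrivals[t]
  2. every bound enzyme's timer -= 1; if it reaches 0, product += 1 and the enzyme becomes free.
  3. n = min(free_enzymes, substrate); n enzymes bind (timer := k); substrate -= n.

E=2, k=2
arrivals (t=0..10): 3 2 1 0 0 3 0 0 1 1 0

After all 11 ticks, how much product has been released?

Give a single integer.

Answer: 10

Derivation:
t=0: arr=3 -> substrate=1 bound=2 product=0
t=1: arr=2 -> substrate=3 bound=2 product=0
t=2: arr=1 -> substrate=2 bound=2 product=2
t=3: arr=0 -> substrate=2 bound=2 product=2
t=4: arr=0 -> substrate=0 bound=2 product=4
t=5: arr=3 -> substrate=3 bound=2 product=4
t=6: arr=0 -> substrate=1 bound=2 product=6
t=7: arr=0 -> substrate=1 bound=2 product=6
t=8: arr=1 -> substrate=0 bound=2 product=8
t=9: arr=1 -> substrate=1 bound=2 product=8
t=10: arr=0 -> substrate=0 bound=1 product=10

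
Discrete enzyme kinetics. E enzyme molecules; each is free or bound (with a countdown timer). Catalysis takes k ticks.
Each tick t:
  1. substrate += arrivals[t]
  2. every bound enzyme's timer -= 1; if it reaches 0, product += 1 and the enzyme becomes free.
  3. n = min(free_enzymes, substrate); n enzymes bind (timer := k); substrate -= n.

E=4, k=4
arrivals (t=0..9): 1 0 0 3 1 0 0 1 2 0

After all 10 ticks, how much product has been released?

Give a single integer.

t=0: arr=1 -> substrate=0 bound=1 product=0
t=1: arr=0 -> substrate=0 bound=1 product=0
t=2: arr=0 -> substrate=0 bound=1 product=0
t=3: arr=3 -> substrate=0 bound=4 product=0
t=4: arr=1 -> substrate=0 bound=4 product=1
t=5: arr=0 -> substrate=0 bound=4 product=1
t=6: arr=0 -> substrate=0 bound=4 product=1
t=7: arr=1 -> substrate=0 bound=2 product=4
t=8: arr=2 -> substrate=0 bound=3 product=5
t=9: arr=0 -> substrate=0 bound=3 product=5

Answer: 5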